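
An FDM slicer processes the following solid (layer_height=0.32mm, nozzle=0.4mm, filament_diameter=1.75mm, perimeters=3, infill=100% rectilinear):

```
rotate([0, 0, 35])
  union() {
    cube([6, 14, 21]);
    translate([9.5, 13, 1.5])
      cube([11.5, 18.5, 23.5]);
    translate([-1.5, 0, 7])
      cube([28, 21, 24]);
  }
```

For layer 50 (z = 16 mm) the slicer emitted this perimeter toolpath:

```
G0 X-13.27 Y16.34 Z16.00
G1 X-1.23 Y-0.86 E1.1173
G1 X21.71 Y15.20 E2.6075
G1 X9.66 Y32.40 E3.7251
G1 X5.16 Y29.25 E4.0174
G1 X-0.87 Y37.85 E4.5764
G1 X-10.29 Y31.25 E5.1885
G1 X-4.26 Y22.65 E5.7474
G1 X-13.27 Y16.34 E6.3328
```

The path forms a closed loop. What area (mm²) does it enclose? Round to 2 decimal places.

708.74 mm²

Apply the shoelace formula to the sequence of (X, Y) vertices; enclosed area = 708.74 mm².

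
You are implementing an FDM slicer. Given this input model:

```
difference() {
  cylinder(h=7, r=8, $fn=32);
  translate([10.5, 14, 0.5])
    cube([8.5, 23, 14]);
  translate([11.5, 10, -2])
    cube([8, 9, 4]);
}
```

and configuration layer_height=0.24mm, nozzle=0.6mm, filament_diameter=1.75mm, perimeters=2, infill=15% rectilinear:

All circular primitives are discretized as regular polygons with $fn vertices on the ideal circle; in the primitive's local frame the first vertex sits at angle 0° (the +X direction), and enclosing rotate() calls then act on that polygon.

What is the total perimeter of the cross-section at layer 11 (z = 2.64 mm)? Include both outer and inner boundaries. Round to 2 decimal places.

At z = 2.64 mm: the cylinder: section is a regular 32-gon, circumradius r=8 (perimeter = 2·32·8.000·sin(180°/32) = 50.18 mm); the cube at (10.5, 14) (footprint 8.5×23) is included at this height (perimeter 63.00 mm); the cube at (11.5, 10) does not reach this height (z outside [-2, 2]); Taking the first minus the rest: starting from the r=8 cylinder, the 8.5×23 cube at (10.5, 14) misses the remaining region (no effect) — boundary = 50.18 mm. Overall, the cross-section is a single solid region. Total boundary length (outer) = 50.18 mm.

50.18 mm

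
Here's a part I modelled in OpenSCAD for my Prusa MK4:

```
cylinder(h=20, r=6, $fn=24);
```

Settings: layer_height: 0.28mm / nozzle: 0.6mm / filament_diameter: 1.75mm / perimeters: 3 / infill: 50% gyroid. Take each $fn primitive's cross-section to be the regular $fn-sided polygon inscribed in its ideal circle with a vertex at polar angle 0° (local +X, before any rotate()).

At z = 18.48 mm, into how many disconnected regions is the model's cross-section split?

At z = 18.48 mm: the cylinder: section is a regular 24-gon, circumradius r=6. The result has 1 disconnected region.

1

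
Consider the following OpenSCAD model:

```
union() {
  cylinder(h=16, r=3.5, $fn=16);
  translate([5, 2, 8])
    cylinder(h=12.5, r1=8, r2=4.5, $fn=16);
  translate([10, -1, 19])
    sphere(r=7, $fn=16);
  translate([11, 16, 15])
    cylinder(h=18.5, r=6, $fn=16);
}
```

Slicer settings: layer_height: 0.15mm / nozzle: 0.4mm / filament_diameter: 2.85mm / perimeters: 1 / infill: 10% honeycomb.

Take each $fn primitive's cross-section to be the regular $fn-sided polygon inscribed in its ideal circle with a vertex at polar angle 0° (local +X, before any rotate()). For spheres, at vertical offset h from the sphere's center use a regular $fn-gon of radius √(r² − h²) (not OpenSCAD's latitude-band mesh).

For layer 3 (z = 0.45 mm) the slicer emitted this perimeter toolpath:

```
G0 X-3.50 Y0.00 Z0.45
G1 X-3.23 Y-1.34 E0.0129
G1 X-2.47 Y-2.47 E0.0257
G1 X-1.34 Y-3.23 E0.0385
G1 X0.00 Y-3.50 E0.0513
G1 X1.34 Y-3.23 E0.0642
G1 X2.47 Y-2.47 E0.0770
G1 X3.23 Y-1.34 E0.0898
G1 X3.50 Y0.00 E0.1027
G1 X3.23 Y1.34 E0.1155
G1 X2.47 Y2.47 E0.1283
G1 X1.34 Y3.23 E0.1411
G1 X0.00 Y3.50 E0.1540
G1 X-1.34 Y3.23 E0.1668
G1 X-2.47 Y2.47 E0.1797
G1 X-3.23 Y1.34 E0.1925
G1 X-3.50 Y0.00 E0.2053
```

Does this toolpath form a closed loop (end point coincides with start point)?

yes

Start point (G0): (-3.50, 0.00). End point (last G1): the path returns to the start — closed.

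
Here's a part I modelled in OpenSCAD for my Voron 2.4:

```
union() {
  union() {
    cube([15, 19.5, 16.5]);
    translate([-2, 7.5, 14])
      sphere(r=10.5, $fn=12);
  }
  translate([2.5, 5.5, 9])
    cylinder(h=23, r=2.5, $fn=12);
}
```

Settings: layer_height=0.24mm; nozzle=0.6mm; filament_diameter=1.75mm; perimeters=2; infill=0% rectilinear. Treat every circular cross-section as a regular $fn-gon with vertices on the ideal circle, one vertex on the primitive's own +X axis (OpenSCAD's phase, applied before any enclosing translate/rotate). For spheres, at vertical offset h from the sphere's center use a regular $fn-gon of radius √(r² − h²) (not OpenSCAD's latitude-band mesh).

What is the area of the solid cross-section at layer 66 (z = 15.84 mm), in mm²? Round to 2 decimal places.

500.08 mm²

At z = 15.84 mm: the cube (footprint 15×19.5) is included at this height (area 292.50 mm²); the r=10.5 sphere at (-2, 7.5) slices to a regular 12-gon of circumradius 10.338 (√(r²−h²) with h=1.84 from center) (area = (12/2)·10.338²·sin(360°/12) = 320.59 mm²); Merging all regions: the regions partially overlap — summed areas 613.09 mm² minus the doubly-counted overlap 113.02 mm² gives 500.08 mm² — area = 500.08 mm²; the cylinder at (2.5, 5.5): section is a regular 12-gon, circumradius r=2.5 (area = (12/2)·2.500²·sin(360°/12) = 18.75 mm²); Taking the union: the r=2.5 cylinder at (2.5, 5.5) lies entirely inside the result so far, so the union is just the result so far — area = 500.08 mm². Overall, the cross-section is a single solid region. Net area = 500.08 mm².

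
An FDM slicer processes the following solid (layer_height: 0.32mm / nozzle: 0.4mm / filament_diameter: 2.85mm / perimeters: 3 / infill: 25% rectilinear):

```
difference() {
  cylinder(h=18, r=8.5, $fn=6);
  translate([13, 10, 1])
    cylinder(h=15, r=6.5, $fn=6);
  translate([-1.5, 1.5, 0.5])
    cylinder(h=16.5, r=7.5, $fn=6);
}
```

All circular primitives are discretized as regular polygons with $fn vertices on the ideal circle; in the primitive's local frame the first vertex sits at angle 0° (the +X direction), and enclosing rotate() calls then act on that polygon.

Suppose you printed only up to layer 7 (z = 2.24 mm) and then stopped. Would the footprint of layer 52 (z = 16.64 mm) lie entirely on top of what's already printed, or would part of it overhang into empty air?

Compare the two slices. At z = 2.24: the r=8.5 cylinder contributes a regular 6-gon of circumradius 8.5 (area = (6/2)·8.500²·sin(360°/6) = 187.71 mm²); the cylinder at (13, 10): section is a regular 6-gon, circumradius r=6.5 (area = (6/2)·6.500²·sin(360°/6) = 109.77 mm²); the r=7.5 cylinder at (-1.5, 1.5) contributes a regular 6-gon of circumradius 7.5 (area = (6/2)·7.500²·sin(360°/6) = 146.14 mm²); After the difference (first − rest): starting from the r=8.5 cylinder (187.71 mm²), the r=6.5 cylinder at (13, 10) misses the remaining region (no effect); the r=7.5 cylinder at (-1.5, 1.5) partially overlaps it — only the 132.34 mm² overlap (of its 146.14 mm²) is removed, clipping the outline — area = 55.37 mm². At z = 16.64: the r=8.5 cylinder contributes a regular 6-gon of circumradius 8.5 (area = (6/2)·8.500²·sin(360°/6) = 187.71 mm²); the cylinder at (13, 10) is absent (z outside [1, 16]); the r=7.5 cylinder at (-1.5, 1.5) contributes a regular 6-gon of circumradius 7.5 (area = (6/2)·7.500²·sin(360°/6) = 146.14 mm²); Taking the first minus the rest: starting from the r=8.5 cylinder (187.71 mm²), the r=7.5 cylinder at (-1.5, 1.5) partially overlaps it — only the 132.34 mm² overlap (of its 146.14 mm²) is removed, clipping the outline — area = 55.37 mm². Checking containment: the cross-section at z = 16.64 is a subset of the cross-section at z = 2.24.

entirely on top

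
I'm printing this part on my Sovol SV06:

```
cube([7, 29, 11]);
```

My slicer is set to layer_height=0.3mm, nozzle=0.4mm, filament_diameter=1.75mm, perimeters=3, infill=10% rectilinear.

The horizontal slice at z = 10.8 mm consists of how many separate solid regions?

At z = 10.8 mm: the cube is present — its section is the full 7×29 rectangle. The result has 1 disconnected region.

1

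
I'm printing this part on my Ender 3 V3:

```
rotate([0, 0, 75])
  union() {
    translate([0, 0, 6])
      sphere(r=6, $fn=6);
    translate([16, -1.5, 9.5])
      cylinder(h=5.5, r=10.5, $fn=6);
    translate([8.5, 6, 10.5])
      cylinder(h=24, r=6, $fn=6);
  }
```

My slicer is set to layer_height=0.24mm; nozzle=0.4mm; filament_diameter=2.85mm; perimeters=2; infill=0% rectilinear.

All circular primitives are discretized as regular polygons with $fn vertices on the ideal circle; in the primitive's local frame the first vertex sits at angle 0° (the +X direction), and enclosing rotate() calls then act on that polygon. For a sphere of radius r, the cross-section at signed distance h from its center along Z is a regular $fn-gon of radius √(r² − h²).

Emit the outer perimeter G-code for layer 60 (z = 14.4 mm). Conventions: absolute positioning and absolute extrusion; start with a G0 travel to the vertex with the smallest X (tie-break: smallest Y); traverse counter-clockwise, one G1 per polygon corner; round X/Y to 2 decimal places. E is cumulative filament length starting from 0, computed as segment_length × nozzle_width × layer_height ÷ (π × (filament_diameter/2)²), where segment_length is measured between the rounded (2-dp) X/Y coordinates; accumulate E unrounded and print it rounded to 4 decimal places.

At z = 14.4 mm: the sphere does not reach this height (|z−center|=8.400 > r=6); the r=10.5 cylinder at (16, -1.5) contributes a regular 6-gon of circumradius 10.5; the r=6 cylinder at (8.5, 6) contributes a regular 6-gon of circumradius 6; Combining (union): the regions partially overlap (shared area 30.24 mm²), so overlapping operands fuse into one piece — 1 connected region; (rotated 75° about Z; rotation is an isometry so areas/perimeters/island counts are preserved). The outline is a single polygon with 11 vertices. Extrusion per mm of travel: 0.4 × 0.24 / (π × 1.425²) = 0.015048. Accumulating E over each segment gives final E = 1.1411.

G0 X-9.39 Y8.21 Z14.40
G1 X-5.15 Y3.97 E0.0902
G1 X0.65 Y5.52 E0.1806
G1 X0.99 Y6.81 E0.2007
G1 X2.87 Y4.92 E0.2408
G1 X13.01 Y7.64 E0.3988
G1 X15.73 Y17.78 E0.5567
G1 X8.31 Y25.21 E0.7148
G1 X-1.83 Y22.49 E0.8727
G1 X-3.82 Y15.08 E0.9882
G1 X-7.84 Y14.01 E1.0508
G1 X-9.39 Y8.21 E1.1411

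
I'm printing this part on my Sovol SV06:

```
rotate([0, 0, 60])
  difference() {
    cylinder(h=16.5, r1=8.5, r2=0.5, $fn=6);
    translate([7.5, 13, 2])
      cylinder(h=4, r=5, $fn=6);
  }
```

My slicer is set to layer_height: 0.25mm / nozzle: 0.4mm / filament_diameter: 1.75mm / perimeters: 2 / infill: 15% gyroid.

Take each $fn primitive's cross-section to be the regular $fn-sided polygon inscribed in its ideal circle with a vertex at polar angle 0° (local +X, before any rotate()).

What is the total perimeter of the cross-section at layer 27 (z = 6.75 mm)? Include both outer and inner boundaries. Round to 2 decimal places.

At z = 6.75 mm: the cone contributes a regular 6-gon of circumradius 5.227 (interpolated between r1=8.5 and r2=0.5 at t=0.409) (perimeter = 2·6·5.227·sin(180°/6) = 31.36 mm); the cylinder at (7.5, 13) is absent (z outside [2, 6]); Subtracting the remaining from the first: none of the subtracted shapes is present at this height, so the cone is unchanged — boundary = 31.36 mm; (whole slice rotated 60° about Z — lengths, areas and connectivity unchanged). Overall, the cross-section is a single solid region. Total boundary length (outer) = 31.36 mm.

31.36 mm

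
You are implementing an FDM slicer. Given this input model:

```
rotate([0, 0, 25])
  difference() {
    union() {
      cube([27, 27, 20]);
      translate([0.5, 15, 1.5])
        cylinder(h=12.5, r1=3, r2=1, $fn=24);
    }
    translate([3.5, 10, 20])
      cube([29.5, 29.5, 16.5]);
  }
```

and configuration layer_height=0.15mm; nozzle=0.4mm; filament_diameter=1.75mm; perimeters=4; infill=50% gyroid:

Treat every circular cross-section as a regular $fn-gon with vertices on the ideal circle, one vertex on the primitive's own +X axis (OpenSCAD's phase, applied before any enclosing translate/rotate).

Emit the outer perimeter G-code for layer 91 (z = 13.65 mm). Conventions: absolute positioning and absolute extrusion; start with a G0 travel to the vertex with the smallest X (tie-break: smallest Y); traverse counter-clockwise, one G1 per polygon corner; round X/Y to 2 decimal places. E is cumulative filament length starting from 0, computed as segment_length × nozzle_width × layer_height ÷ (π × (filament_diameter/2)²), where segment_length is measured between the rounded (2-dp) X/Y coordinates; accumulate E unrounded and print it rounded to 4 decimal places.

At z = 13.65 mm: the 27×27 cube contributes its full rectangle; the cone at (0.5, 15) (r1=3→r2=1) has section circumradius 1.056 here — a regular 24-gon; Merging all regions: the regions partially overlap (shared area 2.74 mm²), so overlapping operands fuse into one piece — 1 connected region; the cube at (3.5, 10) is absent (z outside [20, 36.5]); Subtracting the remaining from the first: none of the subtracted shapes is present at this height, so that combined region is unchanged — 1 connected region; (rotated 25° about Z; rotation is an isometry so areas/perimeters/island counts are preserved). The outline is a single polygon with 15 vertices. Extrusion per mm of travel: 0.4 × 0.15 / (π × 0.875²) = 0.024945. Accumulating E over each segment gives final E = 2.7046.

G0 X-11.41 Y24.47 Z13.65
G1 X-6.73 Y14.43 E0.2763
G1 X-6.75 Y14.41 E0.2770
G1 X-6.88 Y14.17 E0.2838
G1 X-6.94 Y13.90 E0.2907
G1 X-6.93 Y13.62 E0.2977
G1 X-6.84 Y13.36 E0.3046
G1 X-6.70 Y13.13 E0.3113
G1 X-6.49 Y12.94 E0.3184
G1 X-6.25 Y12.81 E0.3252
G1 X-5.98 Y12.75 E0.3321
G1 X-5.95 Y12.76 E0.3329
G1 X0.00 Y0.00 E0.6841
G1 X24.47 Y11.41 E1.3576
G1 X13.06 Y35.88 E2.0311
G1 X-11.41 Y24.47 E2.7046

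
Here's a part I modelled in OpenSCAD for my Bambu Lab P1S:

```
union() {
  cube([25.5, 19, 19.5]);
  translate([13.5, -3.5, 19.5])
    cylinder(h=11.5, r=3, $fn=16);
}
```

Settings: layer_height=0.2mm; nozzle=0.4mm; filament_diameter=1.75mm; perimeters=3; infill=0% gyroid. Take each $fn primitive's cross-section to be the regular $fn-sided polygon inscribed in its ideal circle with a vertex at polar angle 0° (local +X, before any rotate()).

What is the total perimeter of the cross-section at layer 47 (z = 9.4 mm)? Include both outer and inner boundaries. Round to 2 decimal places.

At z = 9.4 mm: the 25.5×19 cube contributes its full rectangle (perimeter 89.00 mm); the cylinder at (13.5, -3.5) is absent (z outside [19.5, 31]); Combining (union): only the 25.5×19 cube is present, so the union is just that shape — boundary = 89.00 mm. Overall, the cross-section is a single solid region. Total boundary length (outer) = 89.00 mm.

89.00 mm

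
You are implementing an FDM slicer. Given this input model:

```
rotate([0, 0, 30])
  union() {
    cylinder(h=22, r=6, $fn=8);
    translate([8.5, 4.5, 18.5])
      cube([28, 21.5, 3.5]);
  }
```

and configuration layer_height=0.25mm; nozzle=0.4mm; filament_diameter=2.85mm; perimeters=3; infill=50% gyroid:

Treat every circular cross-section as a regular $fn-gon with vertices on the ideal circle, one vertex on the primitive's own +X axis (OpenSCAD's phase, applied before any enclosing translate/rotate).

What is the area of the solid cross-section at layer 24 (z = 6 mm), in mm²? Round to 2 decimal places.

At z = 6 mm: the cylinder: section is a regular 8-gon, circumradius r=6 (area = (8/2)·6.000²·sin(360°/8) = 101.82 mm²); the cube at (8.5, 4.5) does not reach this height (z outside [18.5, 22]); Taking the union: only the r=6 cylinder is present, so the union is just that shape — area = 101.82 mm²; (rotated 30° about Z; rotation is an isometry so areas/perimeters/island counts are preserved). Overall, the cross-section is a single solid region. Net area = 101.82 mm².

101.82 mm²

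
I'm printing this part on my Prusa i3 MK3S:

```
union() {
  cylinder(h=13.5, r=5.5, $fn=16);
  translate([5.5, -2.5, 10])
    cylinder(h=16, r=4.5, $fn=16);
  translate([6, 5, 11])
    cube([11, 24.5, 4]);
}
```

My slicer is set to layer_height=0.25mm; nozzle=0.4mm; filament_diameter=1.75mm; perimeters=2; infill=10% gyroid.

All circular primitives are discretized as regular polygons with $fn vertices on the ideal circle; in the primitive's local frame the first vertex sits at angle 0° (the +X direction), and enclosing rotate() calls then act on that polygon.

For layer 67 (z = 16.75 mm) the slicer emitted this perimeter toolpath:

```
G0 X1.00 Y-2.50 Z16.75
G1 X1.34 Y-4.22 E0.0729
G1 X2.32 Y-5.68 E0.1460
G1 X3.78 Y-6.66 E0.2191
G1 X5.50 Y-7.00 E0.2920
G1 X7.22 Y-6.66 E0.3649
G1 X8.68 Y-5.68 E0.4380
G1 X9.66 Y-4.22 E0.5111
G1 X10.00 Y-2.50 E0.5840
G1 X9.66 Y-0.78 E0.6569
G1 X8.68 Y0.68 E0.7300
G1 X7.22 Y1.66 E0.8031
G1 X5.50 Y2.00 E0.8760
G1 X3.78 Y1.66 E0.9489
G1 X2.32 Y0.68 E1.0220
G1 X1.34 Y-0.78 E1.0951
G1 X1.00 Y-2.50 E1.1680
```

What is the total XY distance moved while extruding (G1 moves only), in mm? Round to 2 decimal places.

28.09 mm

Sum the Euclidean lengths of each G1 segment: total = 28.09 mm.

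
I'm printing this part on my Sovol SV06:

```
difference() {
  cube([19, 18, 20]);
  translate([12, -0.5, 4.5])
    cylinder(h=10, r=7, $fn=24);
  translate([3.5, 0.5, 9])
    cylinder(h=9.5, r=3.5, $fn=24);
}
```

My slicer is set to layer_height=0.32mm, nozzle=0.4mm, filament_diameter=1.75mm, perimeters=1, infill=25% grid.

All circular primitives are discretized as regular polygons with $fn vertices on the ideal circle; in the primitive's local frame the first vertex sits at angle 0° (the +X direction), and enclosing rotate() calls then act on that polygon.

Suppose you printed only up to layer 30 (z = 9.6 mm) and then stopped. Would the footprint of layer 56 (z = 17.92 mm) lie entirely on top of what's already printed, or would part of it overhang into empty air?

part overhangs

Compare the two slices. At z = 9.6: the 19×18 cube contributes its full rectangle (area 342.00 mm²); the r=7 cylinder at (12, -0.5) gives a regular 24-gon of circumradius 7 (constant along its height) (area = (24/2)·7.000²·sin(360°/24) = 152.19 mm²); the cylinder at (3.5, 0.5): section is a regular 24-gon, circumradius r=3.5 (area = (24/2)·3.500²·sin(360°/24) = 38.05 mm²); Subtracting the remaining from the first: starting from the 19×18 cube (342.00 mm²), the r=7 cylinder at (12, -0.5) partially overlaps it — only the 69.13 mm² overlap (of its 152.19 mm²) is removed, clipping the outline; the r=3.5 cylinder at (3.5, 0.5) partially overlaps it — only the 18.57 mm² overlap (of its 38.05 mm²) is removed, clipping the outline — area = 254.31 mm². At z = 17.92: the cube is present — its section is the full 19×18 rectangle (area 342.00 mm²); the cylinder at (12, -0.5) is absent (z outside [4.5, 14.5]); the cylinder at (3.5, 0.5): section is a regular 24-gon, circumradius r=3.5 (area = (24/2)·3.500²·sin(360°/24) = 38.05 mm²); After the difference (first − rest): starting from the 19×18 cube (342.00 mm²), the r=3.5 cylinder at (3.5, 0.5) partially overlaps it — only the 22.49 mm² overlap (of its 38.05 mm²) is removed, clipping the outline — area = 319.51 mm². Checking containment: at z = 17.92 the cross-section extends beyond the z = 9.6 cross-section by about 65.20 mm².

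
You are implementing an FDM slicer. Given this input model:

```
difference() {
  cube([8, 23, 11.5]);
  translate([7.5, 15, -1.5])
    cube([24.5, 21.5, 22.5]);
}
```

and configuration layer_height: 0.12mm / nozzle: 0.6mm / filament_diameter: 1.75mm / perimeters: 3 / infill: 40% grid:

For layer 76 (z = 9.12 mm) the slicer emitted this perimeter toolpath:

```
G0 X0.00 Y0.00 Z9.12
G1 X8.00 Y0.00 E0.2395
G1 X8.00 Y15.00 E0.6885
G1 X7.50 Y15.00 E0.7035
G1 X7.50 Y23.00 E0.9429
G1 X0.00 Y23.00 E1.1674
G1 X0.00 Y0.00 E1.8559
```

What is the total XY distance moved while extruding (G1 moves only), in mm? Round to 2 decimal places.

62.00 mm

Sum the Euclidean lengths of each G1 segment: total = 62.00 mm.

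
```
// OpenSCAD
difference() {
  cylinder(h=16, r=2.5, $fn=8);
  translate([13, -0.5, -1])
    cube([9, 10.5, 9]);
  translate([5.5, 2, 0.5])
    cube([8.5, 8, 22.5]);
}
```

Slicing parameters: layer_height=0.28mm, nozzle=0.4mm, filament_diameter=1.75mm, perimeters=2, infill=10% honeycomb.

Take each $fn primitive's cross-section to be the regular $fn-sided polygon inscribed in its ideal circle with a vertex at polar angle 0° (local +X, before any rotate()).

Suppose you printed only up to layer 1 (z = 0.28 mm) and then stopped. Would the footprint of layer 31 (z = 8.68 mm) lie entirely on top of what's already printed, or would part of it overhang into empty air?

Compare the two slices. At z = 0.28: the r=2.5 cylinder contributes a regular 8-gon of circumradius 2.5 (area = (8/2)·2.500²·sin(360°/8) = 17.68 mm²); the 9×10.5 cube at (13, -0.5) contributes its full rectangle (area 94.50 mm²); the cube at (5.5, 2) is absent (z outside [0.5, 23]); Subtracting the remaining from the first: starting from the r=2.5 cylinder (17.68 mm²), the 9×10.5 cube at (13, -0.5) misses the remaining region (no effect) — area = 17.68 mm². At z = 8.68: the cylinder: section is a regular 8-gon, circumradius r=2.5 (area = (8/2)·2.500²·sin(360°/8) = 17.68 mm²); the cube at (13, -0.5) is not intersected at this z (z outside [-1, 8]); the cube at (5.5, 2) is present — its section is the full 8.5×8 rectangle (area 68.00 mm²); After the difference (first − rest): starting from the r=2.5 cylinder (17.68 mm²), the 8.5×8 cube at (5.5, 2) misses the remaining region (no effect) — area = 17.68 mm². Checking containment: the cross-section at z = 8.68 is a subset of the cross-section at z = 0.28.

entirely on top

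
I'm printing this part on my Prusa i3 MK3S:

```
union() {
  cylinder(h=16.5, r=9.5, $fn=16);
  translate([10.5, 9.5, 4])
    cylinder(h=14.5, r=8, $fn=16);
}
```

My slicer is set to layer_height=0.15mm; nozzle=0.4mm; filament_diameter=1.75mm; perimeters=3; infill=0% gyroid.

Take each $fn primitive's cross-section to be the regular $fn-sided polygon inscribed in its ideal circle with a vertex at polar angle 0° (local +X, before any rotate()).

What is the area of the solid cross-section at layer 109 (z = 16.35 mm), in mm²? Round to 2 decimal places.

At z = 16.35 mm: the r=9.5 cylinder contributes a regular 16-gon of circumradius 9.5 (area = (16/2)·9.500²·sin(360°/16) = 276.30 mm²); the r=8 cylinder at (10.5, 9.5) contributes a regular 16-gon of circumradius 8 (area = (16/2)·8.000²·sin(360°/16) = 195.93 mm²); Merging all regions: the regions partially overlap — summed areas 472.23 mm² minus the doubly-counted overlap 20.85 mm² gives 451.38 mm² — area = 451.38 mm². Overall, the cross-section is a single solid region. Net area = 451.38 mm².

451.38 mm²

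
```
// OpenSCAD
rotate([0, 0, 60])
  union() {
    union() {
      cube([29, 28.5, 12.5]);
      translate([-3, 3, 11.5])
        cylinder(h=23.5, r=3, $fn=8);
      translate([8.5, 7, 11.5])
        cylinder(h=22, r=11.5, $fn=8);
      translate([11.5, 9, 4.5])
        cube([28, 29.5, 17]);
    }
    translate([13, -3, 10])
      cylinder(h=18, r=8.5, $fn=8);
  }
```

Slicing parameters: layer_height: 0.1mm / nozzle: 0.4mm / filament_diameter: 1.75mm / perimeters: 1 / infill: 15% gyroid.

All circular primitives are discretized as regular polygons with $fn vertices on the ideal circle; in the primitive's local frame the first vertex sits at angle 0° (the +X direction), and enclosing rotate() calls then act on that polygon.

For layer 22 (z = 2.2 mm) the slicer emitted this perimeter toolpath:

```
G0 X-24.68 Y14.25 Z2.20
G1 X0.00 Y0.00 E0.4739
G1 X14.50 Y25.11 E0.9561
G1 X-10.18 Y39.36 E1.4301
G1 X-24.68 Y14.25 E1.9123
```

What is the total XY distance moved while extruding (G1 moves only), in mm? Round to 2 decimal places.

Sum the Euclidean lengths of each G1 segment: total = 114.99 mm.

114.99 mm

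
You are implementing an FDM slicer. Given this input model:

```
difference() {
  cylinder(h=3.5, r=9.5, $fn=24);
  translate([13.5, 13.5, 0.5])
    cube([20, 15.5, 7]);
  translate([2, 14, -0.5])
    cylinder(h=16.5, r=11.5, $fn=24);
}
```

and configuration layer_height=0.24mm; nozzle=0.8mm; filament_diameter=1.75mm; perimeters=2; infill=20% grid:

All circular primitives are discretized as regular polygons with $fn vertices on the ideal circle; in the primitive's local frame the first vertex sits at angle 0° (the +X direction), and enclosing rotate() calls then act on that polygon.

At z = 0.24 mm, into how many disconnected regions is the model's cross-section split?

1

At z = 0.24 mm: the r=9.5 cylinder gives a regular 24-gon of circumradius 9.5 (constant along its height); the cube at (13.5, 13.5) is absent (z outside [0.5, 7.5]); the r=11.5 cylinder at (2, 14) gives a regular 24-gon of circumradius 11.5 (constant along its height); Taking the first minus the rest: starting from the r=9.5 cylinder, the r=11.5 cylinder at (2, 14) partially overlaps it — only the 71.12 mm² overlap (of its 410.75 mm²) is removed, clipping the outline — 1 connected region. The result has 1 disconnected region.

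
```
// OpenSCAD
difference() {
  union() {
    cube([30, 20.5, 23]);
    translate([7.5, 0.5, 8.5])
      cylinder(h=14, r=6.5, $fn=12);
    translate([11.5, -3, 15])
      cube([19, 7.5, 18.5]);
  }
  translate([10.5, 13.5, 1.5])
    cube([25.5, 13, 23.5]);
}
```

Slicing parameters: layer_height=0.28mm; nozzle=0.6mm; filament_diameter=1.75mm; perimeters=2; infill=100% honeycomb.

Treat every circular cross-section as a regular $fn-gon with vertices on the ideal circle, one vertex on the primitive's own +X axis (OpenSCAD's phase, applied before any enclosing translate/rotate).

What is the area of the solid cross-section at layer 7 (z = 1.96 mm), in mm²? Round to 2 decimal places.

At z = 1.96 mm: the cube (footprint 30×20.5) is included at this height (area 615.00 mm²); the cylinder at (7.5, 0.5) does not reach this height (z outside [8.5, 22.5]); the cube at (11.5, -3) is absent (z outside [15, 33.5]); Combining (union): only the 30×20.5 cube is present, so the union is just that shape — area = 615.00 mm²; the cube at (10.5, 13.5) (footprint 25.5×13) is included at this height (area 331.50 mm²); After the difference (first − rest): starting from that combined region (615.00 mm²), the 25.5×13 cube at (10.5, 13.5) partially overlaps it — only the 136.50 mm² overlap (of its 331.50 mm²) is removed, clipping the outline — area = 478.50 mm². Overall, the cross-section is a single solid region. Net area = 478.50 mm².

478.50 mm²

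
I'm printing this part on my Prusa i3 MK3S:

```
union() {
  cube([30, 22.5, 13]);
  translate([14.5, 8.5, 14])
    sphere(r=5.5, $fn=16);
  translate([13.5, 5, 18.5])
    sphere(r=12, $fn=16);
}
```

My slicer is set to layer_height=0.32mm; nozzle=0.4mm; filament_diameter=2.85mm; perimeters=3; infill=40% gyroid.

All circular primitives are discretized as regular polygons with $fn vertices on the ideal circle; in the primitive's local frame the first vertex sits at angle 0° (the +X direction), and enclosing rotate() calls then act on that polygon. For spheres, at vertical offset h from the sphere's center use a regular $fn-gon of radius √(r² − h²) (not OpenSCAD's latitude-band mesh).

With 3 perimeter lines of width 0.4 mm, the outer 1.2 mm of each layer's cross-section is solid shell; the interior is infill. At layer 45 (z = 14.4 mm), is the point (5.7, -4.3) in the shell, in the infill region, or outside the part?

outside

At z = 14.4 mm: the cube is absent (z outside [0, 13]); the sphere at (14.5, 8.5): section is a regular 16-gon, circumradius = √(r²−h²) = √(5.5²−0.4²) = 5.485; the r=12 sphere at (13.5, 5) slices to a regular 16-gon of circumradius 11.278 (√(r²−h²) with h=4.1 from center); Taking the union: the r=5.5 sphere at (14.5, 8.5) lies entirely inside the r=12 sphere at (13.5, 5), so the union is just the r=12 sphere at (13.5, 5) — 1 connected region. Overall, the cross-section is a single solid region. The nearest boundary edge runs (9.18, -5.42)→(5.53, -2.97); distance from the point to it = 1.00 mm. The point is not inside any of the regions above, so it lies outside the cross-section (1.00 mm from the nearest boundary).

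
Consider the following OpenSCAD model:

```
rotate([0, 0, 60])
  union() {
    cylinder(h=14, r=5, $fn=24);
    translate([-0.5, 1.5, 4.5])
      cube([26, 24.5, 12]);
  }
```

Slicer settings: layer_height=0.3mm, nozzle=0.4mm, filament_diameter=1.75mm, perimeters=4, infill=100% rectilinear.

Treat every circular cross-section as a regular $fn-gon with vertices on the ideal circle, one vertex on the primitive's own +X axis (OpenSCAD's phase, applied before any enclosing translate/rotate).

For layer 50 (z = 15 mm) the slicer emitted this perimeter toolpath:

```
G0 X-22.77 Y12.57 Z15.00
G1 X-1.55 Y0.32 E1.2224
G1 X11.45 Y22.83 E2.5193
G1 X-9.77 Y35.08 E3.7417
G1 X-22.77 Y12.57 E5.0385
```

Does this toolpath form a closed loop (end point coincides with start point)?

yes

Start point (G0): (-22.77, 12.57). End point (last G1): the path returns to the start — closed.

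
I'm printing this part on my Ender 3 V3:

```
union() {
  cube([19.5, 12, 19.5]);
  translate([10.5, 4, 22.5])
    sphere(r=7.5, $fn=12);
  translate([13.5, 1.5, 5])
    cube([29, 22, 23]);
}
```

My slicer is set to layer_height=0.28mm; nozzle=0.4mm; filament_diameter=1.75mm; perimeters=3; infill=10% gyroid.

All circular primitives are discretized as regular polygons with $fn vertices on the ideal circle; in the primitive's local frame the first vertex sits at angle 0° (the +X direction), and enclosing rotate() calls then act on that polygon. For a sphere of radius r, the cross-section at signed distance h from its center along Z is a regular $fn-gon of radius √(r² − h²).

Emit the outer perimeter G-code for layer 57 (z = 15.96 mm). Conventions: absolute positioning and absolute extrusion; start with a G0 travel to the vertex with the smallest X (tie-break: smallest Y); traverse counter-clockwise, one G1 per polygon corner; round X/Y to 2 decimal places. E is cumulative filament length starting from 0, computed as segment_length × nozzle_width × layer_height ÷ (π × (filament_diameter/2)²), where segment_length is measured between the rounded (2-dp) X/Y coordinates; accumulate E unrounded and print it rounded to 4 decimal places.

At z = 15.96 mm: the cube (footprint 19.5×12) is included at this height; the r=7.5 sphere at (10.5, 4) contributes a regular 12-gon of circumradius √(7.5²−6.54²) = 3.671; the cube at (13.5, 1.5) (footprint 29×22) is included at this height; Taking the union: the regions partially overlap (shared area 103.44 mm²), so overlapping operands fuse into one piece — 1 connected region. The outline is a single polygon with 8 vertices. Extrusion per mm of travel: 0.4 × 0.28 / (π × 0.875²) = 0.046564. Accumulating E over each segment gives final E = 6.1465.

G0 X0.00 Y0.00 Z15.96
G1 X19.50 Y0.00 E0.9080
G1 X19.50 Y1.50 E0.9778
G1 X42.50 Y1.50 E2.0488
G1 X42.50 Y23.50 E3.0732
G1 X13.50 Y23.50 E4.4236
G1 X13.50 Y12.00 E4.9591
G1 X0.00 Y12.00 E5.5877
G1 X0.00 Y0.00 E6.1465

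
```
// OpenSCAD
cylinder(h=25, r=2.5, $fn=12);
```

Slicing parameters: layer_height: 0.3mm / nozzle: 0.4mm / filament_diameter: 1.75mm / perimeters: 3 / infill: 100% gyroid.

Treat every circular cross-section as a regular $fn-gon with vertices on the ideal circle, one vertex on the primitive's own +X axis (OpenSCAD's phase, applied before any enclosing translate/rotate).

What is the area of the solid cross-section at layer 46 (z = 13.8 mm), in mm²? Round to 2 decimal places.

At z = 13.8 mm: the r=2.5 cylinder gives a regular 12-gon of circumradius 2.5 (constant along its height) (area = (12/2)·2.500²·sin(360°/12) = 18.75 mm²). Overall, the cross-section is a single solid region. Net area = 18.75 mm².

18.75 mm²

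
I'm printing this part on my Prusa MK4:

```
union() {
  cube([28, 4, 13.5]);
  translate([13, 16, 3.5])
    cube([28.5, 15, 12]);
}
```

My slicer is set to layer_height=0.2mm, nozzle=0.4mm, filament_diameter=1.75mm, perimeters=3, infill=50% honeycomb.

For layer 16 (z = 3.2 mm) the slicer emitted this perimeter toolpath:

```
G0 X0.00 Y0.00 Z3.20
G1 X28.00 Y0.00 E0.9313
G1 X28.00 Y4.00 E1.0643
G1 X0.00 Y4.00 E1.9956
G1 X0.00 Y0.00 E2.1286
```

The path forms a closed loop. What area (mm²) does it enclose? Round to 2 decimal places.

112.00 mm²

Apply the shoelace formula to the sequence of (X, Y) vertices; enclosed area = 112.00 mm².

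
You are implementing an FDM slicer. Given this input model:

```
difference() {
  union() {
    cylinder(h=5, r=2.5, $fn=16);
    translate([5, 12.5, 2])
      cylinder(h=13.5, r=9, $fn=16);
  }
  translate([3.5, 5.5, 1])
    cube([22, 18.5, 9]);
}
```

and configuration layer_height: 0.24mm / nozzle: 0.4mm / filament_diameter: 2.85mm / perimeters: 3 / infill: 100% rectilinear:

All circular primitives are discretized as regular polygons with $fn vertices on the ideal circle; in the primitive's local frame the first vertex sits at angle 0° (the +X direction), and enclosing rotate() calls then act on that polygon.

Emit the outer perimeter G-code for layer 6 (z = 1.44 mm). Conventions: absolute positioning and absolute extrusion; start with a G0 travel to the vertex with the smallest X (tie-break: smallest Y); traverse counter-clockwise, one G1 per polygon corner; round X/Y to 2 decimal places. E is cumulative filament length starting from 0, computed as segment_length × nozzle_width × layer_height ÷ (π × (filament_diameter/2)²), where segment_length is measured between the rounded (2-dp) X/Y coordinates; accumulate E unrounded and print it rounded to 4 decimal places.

At z = 1.44 mm: the r=2.5 cylinder contributes a regular 16-gon of circumradius 2.5; the cylinder at (5, 12.5) is not intersected at this z (z outside [2, 15.5]); Taking the union: only the r=2.5 cylinder is present, so the union is just that shape — 1 connected region; the 22×18.5 cube at (3.5, 5.5) contributes its full rectangle; Subtracting the remaining from the first: starting from that combined region, the 22×18.5 cube at (3.5, 5.5) misses the remaining region (no effect) — 1 connected region. The outline is a single polygon with 16 vertices. Extrusion per mm of travel: 0.4 × 0.24 / (π × 1.425²) = 0.015048. Accumulating E over each segment gives final E = 0.2350.

G0 X-2.50 Y0.00 Z1.44
G1 X-2.31 Y-0.96 E0.0147
G1 X-1.77 Y-1.77 E0.0294
G1 X-0.96 Y-2.31 E0.0440
G1 X0.00 Y-2.50 E0.0588
G1 X0.96 Y-2.31 E0.0735
G1 X1.77 Y-1.77 E0.0881
G1 X2.31 Y-0.96 E0.1028
G1 X2.50 Y0.00 E0.1175
G1 X2.31 Y0.96 E0.1322
G1 X1.77 Y1.77 E0.1469
G1 X0.96 Y2.31 E0.1615
G1 X0.00 Y2.50 E0.1763
G1 X-0.96 Y2.31 E0.1910
G1 X-1.77 Y1.77 E0.2056
G1 X-2.31 Y0.96 E0.2203
G1 X-2.50 Y0.00 E0.2350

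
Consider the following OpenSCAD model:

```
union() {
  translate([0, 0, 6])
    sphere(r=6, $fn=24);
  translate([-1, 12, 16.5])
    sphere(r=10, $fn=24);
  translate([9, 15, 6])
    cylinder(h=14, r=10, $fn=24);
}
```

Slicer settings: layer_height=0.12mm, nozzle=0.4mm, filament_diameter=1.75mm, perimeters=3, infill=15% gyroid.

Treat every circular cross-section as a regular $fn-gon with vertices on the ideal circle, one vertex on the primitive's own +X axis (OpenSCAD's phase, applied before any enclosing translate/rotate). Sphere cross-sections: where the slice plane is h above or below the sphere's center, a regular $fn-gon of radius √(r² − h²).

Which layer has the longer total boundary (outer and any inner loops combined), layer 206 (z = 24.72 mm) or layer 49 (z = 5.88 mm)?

Layer 206 (z = 24.72): the sphere does not reach this height (|z−center|=18.720 > r=6); the r=10 sphere at (-1, 12) contributes a regular 24-gon of circumradius √(10²−8.22²) = 5.695 (perimeter = 2·24·5.695·sin(180°/24) = 35.68 mm); the cylinder at (9, 15) does not reach this height (z outside [6, 20]); Taking the union: only the r=10 sphere at (-1, 12) is present, so the union is just that shape — boundary = 35.68 mm. So its perimeter = 35.68 mm. Layer 49 (z = 5.88): the r=6 sphere slices to a regular 24-gon of circumradius 5.999 (√(r²−h²) with h=0.12 from center) (perimeter = 2·24·5.999·sin(180°/24) = 37.58 mm); the sphere at (-1, 12) is not intersected at this z (|z−center|=10.620 > r=10); the cylinder at (9, 15) is not intersected at this z (z outside [6, 20]); Merging all regions: only the r=6 sphere is present, so the union is just that shape — boundary = 37.58 mm. So its perimeter = 37.58 mm. Layer 49 is larger (37.58 vs 35.68 mm).

layer 49 (z = 5.88 mm)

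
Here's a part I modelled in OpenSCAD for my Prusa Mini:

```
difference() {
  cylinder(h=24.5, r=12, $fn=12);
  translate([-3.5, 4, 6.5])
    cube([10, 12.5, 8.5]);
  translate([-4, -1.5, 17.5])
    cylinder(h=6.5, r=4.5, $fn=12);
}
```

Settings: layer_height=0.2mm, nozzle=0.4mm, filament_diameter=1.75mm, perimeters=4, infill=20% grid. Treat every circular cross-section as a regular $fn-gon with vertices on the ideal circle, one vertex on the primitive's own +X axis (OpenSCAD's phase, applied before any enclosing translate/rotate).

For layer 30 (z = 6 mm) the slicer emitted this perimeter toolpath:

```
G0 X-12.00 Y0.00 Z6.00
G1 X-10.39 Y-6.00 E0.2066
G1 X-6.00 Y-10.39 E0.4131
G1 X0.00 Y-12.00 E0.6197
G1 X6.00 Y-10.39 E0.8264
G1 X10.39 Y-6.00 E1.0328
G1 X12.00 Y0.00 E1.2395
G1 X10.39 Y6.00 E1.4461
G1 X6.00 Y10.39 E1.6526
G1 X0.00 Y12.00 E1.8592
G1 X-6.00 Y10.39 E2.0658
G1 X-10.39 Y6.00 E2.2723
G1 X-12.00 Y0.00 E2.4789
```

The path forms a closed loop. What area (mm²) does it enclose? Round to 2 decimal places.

Apply the shoelace formula to the sequence of (X, Y) vertices; enclosed area = 431.90 mm².

431.90 mm²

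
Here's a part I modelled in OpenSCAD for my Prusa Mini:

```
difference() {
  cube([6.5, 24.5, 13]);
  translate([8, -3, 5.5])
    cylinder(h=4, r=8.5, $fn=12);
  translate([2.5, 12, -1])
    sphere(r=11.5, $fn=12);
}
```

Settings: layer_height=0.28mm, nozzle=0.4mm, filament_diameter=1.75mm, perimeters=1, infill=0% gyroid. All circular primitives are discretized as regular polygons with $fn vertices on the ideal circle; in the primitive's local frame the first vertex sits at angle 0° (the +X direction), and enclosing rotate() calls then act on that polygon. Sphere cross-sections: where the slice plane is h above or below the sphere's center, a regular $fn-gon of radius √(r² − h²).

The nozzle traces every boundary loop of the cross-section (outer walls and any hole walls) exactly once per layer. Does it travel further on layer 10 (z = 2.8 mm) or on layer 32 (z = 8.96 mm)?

layer 32 (z = 8.96 mm)

Layer 10 (z = 2.8): the cube is present — its section is the full 6.5×24.5 rectangle (perimeter 62.00 mm); the cylinder at (8, -3) is absent (z outside [5.5, 9.5]); the r=11.5 sphere at (2.5, 12) contributes a regular 12-gon of circumradius √(11.5²−3.8²) = 10.854 (perimeter = 2·12·10.854·sin(180°/12) = 67.42 mm); Taking the first minus the rest: starting from the 6.5×24.5 cube, the r=11.5 sphere at (2.5, 12) partially overlaps it — only the 135.14 mm² overlap (of its 353.43 mm²) is removed, clipping the outline — boundary = 35.53 mm. So its perimeter = 35.53 mm. Layer 32 (z = 8.96): the 6.5×24.5 cube contributes its full rectangle (perimeter 62.00 mm); the r=8.5 cylinder at (8, -3) gives a regular 12-gon of circumradius 8.5 (constant along its height) (perimeter = 2·12·8.500·sin(180°/12) = 52.80 mm); the r=11.5 sphere at (2.5, 12) slices to a regular 12-gon of circumradius 5.749 (√(r²−h²) with h=9.96 from center) (perimeter = 2·12·5.749·sin(180°/12) = 35.71 mm); Subtracting the remaining from the first: starting from the 6.5×24.5 cube, the r=8.5 cylinder at (8, -3) partially overlaps it — only the 21.94 mm² overlap (of its 216.75 mm²) is removed, clipping the outline; the r=11.5 sphere at (2.5, 12) partially overlaps it — only the 67.84 mm² overlap (of its 99.15 mm²) is removed, clipping the outline — boundary = 55.69 mm. So its perimeter = 55.69 mm. Layer 32 is larger (55.69 vs 35.53 mm).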